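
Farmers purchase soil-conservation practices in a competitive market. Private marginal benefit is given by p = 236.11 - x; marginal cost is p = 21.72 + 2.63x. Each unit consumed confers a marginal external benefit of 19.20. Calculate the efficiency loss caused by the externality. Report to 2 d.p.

DWL = 50.78

Market equilibrium (private): 21.72 + 2.63x = 236.11 - x → x_m = 59.0606.
Social marginal benefit = demand + MEB = 255.31 - x.
Set SMB = MC: 255.31 - x = 21.72 + 2.63x → x* = 64.3499.
The welfare-loss triangle has base |x_m − x*| and height MEB(x_m) (the vertical gap between SMB and MC is zero at x* and MEB at x_m).
DWL = ½ × 5.2893 × 19.2000 = 50.7773.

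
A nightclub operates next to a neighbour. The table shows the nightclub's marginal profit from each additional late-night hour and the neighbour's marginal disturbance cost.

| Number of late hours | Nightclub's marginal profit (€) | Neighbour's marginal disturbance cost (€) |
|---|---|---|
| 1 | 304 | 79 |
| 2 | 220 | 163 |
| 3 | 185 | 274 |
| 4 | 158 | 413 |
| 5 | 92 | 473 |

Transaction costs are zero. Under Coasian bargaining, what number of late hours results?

Bargaining reaches the level where marginal profit last exceeds marginal disturbance cost.
That holds through level 2 (220 ≥ 163) but not at 3 (185 < 274).

2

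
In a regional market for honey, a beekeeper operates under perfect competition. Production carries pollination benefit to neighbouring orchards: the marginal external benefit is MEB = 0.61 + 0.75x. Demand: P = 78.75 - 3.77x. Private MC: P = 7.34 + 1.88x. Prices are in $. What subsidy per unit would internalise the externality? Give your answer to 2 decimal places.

Social marginal cost = private MC − MEB = 6.73 + 1.13x.
Set SMC = demand: 6.73 + 1.13x = 78.75 - 3.77x → x* = 14.6980.
The Pigouvian subsidy equals MEB at x*: 0.61 + 0.75×14.6980 = 11.6335.

subsidy = $11.63 per unit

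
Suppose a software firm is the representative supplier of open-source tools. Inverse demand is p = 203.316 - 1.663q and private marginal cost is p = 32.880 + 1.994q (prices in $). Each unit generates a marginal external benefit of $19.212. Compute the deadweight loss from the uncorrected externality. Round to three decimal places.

Market equilibrium (private): 32.880 + 1.994q = 203.316 - 1.663q → q_m = 46.6054.
Social marginal cost = private MC − MEB = 13.668 + 1.994q.
Set SMC = demand: 13.668 + 1.994q = 203.316 - 1.663q → q* = 51.8589.
The welfare-loss triangle has base |q_m − q*| and height MEB(q_m) (the vertical gap between SMC and demand is zero at q* and MEB at q_m).
DWL = ½ × 5.2535 × 19.2120 = 50.4651.

DWL = $50.465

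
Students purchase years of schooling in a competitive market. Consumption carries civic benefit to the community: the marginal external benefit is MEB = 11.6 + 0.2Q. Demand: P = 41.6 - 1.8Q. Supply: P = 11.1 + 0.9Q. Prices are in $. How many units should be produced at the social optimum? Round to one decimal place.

Q* = 16.8

Social marginal benefit = demand + MEB = 53.2 - 1.6Q.
Set SMB = MC: 53.2 - 1.6Q = 11.1 + 0.9Q → Q* = 16.8400.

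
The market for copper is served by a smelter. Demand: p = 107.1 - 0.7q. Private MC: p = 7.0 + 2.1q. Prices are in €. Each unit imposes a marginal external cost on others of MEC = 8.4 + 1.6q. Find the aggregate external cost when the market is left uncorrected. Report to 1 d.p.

€1322.8

Market equilibrium (private): 7.0 + 2.1q = 107.1 - 0.7q → q_m = 35.7500.
Total external cost = ∫₀^{q_m} (8.4 + 1.6q) dq = 8.4×35.7500 + ½×1.6×35.7500² = 1322.7500.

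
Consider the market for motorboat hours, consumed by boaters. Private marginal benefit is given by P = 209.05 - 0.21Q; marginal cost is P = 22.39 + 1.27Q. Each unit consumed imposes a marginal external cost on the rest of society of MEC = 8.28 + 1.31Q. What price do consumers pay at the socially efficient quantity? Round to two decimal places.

Social marginal benefit = demand − MEC = 200.77 - 1.52Q.
Set SMB = MC: 200.77 - 1.52Q = 22.39 + 1.27Q → Q* = 63.9355.
Consumer price on the demand curve at Q*: 209.05 − 0.21×63.9355 = 195.6235.

P = 195.62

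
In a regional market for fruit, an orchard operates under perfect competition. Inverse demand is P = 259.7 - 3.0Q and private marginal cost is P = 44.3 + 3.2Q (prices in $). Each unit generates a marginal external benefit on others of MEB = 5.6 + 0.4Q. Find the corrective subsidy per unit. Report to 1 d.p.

subsidy = $20.8 per unit

Social marginal cost = private MC − MEB = 38.7 + 2.8Q.
Set SMC = demand: 38.7 + 2.8Q = 259.7 - 3.0Q → Q* = 38.1034.
The Pigouvian subsidy equals MEB at Q*: 5.6 + 0.4×38.1034 = 20.8414.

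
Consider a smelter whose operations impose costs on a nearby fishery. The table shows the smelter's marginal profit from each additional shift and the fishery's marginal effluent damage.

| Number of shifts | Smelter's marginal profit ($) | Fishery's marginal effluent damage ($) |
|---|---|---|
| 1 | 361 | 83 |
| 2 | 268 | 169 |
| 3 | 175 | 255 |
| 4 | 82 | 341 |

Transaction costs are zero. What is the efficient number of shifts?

Bargaining reaches the level where marginal profit last exceeds marginal effluent damage.
That holds through level 2 (268 ≥ 169) but not at 3 (175 < 255).

2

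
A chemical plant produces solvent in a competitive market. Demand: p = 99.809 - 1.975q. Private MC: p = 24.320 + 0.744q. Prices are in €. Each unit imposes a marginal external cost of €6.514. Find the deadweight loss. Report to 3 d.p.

DWL = €7.803

Market equilibrium (private): 24.320 + 0.744q = 99.809 - 1.975q → q_m = 27.7635.
Social marginal cost = private MC + MEC = 30.834 + 0.744q.
Set SMC = demand: 30.834 + 0.744q = 99.809 - 1.975q → q* = 25.3678.
Height of the DWL triangle at q_m is SMC(q_m) − demand(q_m) = MEC(q_m) = 6.5140.
DWL = ½ × 2.3957 × 6.5140 = 7.8028.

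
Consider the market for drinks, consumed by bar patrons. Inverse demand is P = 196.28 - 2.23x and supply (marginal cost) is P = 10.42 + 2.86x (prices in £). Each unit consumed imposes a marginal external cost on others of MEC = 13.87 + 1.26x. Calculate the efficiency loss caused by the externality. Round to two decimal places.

DWL = £282.32

Market equilibrium (private): 10.42 + 2.86x = 196.28 - 2.23x → x_m = 36.5147.
Social marginal benefit = demand − MEC = 182.41 - 3.49x.
Set SMB = MC: 182.41 - 3.49x = 10.42 + 2.86x → x* = 27.0850.
The welfare-loss triangle has base |x_m − x*| and height MEC(x_m) (the vertical gap between SMB and MC is zero at x* and MEC at x_m).
DWL = ½ × 9.4297 × 59.8786 = 282.3186.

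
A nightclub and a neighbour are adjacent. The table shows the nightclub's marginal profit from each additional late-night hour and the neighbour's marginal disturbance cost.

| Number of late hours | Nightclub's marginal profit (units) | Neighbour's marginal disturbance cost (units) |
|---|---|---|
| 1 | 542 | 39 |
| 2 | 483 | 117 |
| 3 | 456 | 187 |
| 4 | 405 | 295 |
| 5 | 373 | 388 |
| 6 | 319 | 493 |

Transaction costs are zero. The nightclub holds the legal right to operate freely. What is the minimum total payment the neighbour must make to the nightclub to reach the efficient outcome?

Left alone the nightclub would choose level 6 (marginal profit stays positive).
Efficient level: k* = 4 (marginal profit ≥ marginal disturbance cost through 4).
The neighbour must at least cover the nightclub's forgone profit from cutting 6→4: 373 + 319 = 692.

692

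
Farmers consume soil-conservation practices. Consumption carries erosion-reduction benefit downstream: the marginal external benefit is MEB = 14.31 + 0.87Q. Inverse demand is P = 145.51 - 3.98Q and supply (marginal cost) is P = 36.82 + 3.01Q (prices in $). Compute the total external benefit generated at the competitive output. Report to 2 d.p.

$327.69

Market equilibrium (private): 36.82 + 3.01Q = 145.51 - 3.98Q → Q_m = 15.5494.
Total external benefit = ∫₀^{Q_m} (14.31 + 0.87Q) dQ = 14.31×15.5494 + ½×0.87×15.5494² = 327.6879.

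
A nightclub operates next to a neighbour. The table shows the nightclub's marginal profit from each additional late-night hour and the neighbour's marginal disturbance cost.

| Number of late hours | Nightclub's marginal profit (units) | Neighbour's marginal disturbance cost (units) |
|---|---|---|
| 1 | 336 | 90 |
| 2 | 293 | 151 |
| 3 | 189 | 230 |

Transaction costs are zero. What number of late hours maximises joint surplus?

Bargaining reaches the level where marginal profit last exceeds marginal disturbance cost.
That holds through level 2 (293 ≥ 151) but not at 3 (189 < 230).

2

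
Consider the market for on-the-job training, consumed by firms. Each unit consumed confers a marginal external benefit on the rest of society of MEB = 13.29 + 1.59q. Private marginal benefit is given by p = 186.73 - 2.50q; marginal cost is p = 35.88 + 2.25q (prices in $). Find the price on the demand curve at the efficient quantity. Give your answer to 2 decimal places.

Social marginal benefit = demand + MEB = 200.02 - 0.91q.
Set SMB = MC: 200.02 - 0.91q = 35.88 + 2.25q → q* = 51.9430.
Consumer price on the demand curve at q*: 186.73 − 2.50×51.9430 = 56.8725.

P = $56.87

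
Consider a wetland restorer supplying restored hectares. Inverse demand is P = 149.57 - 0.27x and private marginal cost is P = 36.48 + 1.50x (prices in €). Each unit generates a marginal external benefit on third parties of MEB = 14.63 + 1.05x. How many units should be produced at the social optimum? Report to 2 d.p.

x* = 177.39

Social marginal cost = private MC − MEB = 21.85 + 0.45x.
Set SMC = demand: 21.85 + 0.45x = 149.57 - 0.27x → x* = 177.3889.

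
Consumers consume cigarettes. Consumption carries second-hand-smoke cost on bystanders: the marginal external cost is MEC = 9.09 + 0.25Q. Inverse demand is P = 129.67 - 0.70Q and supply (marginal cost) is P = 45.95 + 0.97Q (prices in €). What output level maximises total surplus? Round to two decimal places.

Social marginal benefit = demand − MEC = 120.58 - 0.95Q.
Set SMB = MC: 120.58 - 0.95Q = 45.95 + 0.97Q → Q* = 38.8698.

Q* = 38.87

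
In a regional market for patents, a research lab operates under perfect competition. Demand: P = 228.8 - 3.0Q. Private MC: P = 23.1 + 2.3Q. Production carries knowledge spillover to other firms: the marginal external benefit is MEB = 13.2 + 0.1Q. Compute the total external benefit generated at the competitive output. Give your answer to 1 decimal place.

Market equilibrium (private): 23.1 + 2.3Q = 228.8 - 3.0Q → Q_m = 38.8113.
Total external benefit = ∫₀^{Q_m} (13.2 + 0.1Q) dQ = 13.2×38.8113 + ½×0.1×38.8113² = 587.6250.

587.6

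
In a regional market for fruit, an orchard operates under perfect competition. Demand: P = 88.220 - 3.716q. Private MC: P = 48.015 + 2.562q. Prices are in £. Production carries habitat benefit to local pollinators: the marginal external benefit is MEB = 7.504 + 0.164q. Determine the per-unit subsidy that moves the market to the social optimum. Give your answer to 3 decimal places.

subsidy = £8.784 per unit

Social marginal cost = private MC − MEB = 40.511 + 2.398q.
Set SMC = demand: 40.511 + 2.398q = 88.220 - 3.716q → q* = 7.8032.
The Pigouvian subsidy equals MEB at q*: 7.504 + 0.164×7.8032 = 8.7837.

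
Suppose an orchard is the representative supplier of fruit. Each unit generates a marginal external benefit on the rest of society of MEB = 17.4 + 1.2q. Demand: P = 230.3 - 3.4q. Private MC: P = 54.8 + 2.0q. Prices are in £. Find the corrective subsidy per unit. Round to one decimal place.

subsidy = £72.5 per unit

Social marginal cost = private MC − MEB = 37.4 + 0.8q.
Set SMC = demand: 37.4 + 0.8q = 230.3 - 3.4q → q* = 45.9286.
The Pigouvian subsidy equals MEB at q*: 17.4 + 1.2×45.9286 = 72.5143.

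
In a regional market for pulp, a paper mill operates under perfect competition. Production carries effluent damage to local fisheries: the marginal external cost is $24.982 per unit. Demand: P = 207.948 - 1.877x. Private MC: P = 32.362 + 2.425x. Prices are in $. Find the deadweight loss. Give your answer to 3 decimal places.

DWL = $72.536

Market equilibrium (private): 32.362 + 2.425x = 207.948 - 1.877x → x_m = 40.8150.
Social marginal cost = private MC + MEC = 57.344 + 2.425x.
Set SMC = demand: 57.344 + 2.425x = 207.948 - 1.877x → x* = 35.0079.
The loss is the area between SMC and demand from x* to x_m; with linear curves that's a triangle of height MEC(x_m).
DWL = ½ × 5.8071 × 24.9820 = 72.5365.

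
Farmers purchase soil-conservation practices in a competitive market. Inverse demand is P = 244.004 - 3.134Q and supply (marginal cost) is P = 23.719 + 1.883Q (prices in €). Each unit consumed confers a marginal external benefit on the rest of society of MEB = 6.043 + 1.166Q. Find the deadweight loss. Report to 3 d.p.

Market equilibrium (private): 23.719 + 1.883Q = 244.004 - 3.134Q → Q_m = 43.9077.
Social marginal benefit = demand + MEB = 250.047 - 1.968Q.
Set SMB = MC: 250.047 - 1.968Q = 23.719 + 1.883Q → Q* = 58.7712.
Between Q* and Q_m the wedge SMB − MC runs linearly from 0 to MEB(Q_m), so the loss is a triangle.
DWL = ½ × 14.8635 × 57.2394 = 425.3889.

DWL = €425.389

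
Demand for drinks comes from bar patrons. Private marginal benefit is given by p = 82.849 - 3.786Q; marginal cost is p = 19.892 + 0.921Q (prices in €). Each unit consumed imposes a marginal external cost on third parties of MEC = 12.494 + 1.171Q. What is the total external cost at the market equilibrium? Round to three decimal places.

€271.853

Market equilibrium (private): 19.892 + 0.921Q = 82.849 - 3.786Q → Q_m = 13.3752.
Total external cost = ∫₀^{Q_m} (12.494 + 1.171Q) dQ = 12.494×13.3752 + ½×1.171×13.3752² = 271.8533.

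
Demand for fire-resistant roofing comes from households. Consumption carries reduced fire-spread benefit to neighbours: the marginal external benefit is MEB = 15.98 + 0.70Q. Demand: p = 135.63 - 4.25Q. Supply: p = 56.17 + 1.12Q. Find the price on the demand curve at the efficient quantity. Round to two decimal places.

P = 48.77

Social marginal benefit = demand + MEB = 151.61 - 3.55Q.
Set SMB = MC: 151.61 - 3.55Q = 56.17 + 1.12Q → Q* = 20.4368.
Consumer price on the demand curve at Q*: 135.63 − 4.25×20.4368 = 48.7736.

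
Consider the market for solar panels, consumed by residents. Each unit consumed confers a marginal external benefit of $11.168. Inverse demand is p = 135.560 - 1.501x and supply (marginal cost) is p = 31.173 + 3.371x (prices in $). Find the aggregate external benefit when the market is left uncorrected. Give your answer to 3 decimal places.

Market equilibrium (private): 31.173 + 3.371x = 135.560 - 1.501x → x_m = 21.4259.
Total external benefit = MEB × x_m = 11.168 × 21.4259 = 239.2845.

$239.284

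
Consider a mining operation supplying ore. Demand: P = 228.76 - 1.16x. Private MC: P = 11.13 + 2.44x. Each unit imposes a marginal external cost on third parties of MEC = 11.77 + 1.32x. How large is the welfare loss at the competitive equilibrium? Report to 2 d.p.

Market equilibrium (private): 11.13 + 2.44x = 228.76 - 1.16x → x_m = 60.4528.
Social marginal cost = private MC + MEC = 22.90 + 3.76x.
Set SMC = demand: 22.90 + 3.76x = 228.76 - 1.16x → x* = 41.8415.
The loss is the area between SMC and demand from x* to x_m; with linear curves that's a triangle of height MEC(x_m).
DWL = ½ × 18.6113 × 91.5677 = 852.0970.

DWL = 852.10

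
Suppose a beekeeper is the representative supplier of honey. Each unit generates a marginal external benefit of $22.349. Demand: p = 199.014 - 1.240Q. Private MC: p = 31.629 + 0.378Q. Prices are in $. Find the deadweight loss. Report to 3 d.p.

Market equilibrium (private): 31.629 + 0.378Q = 199.014 - 1.240Q → Q_m = 103.4518.
Social marginal cost = private MC − MEB = 9.280 + 0.378Q.
Set SMC = demand: 9.280 + 0.378Q = 199.014 - 1.240Q → Q* = 117.2645.
The welfare-loss triangle has base |Q_m − Q*| and height MEB(Q_m) (the vertical gap between SMC and demand is zero at Q* and MEB at Q_m).
DWL = ½ × 13.8127 × 22.3490 = 154.3500.

DWL = $154.350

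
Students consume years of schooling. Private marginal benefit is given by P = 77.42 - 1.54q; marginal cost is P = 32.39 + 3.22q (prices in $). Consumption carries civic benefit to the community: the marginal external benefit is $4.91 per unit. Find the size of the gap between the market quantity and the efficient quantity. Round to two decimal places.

Market equilibrium (private): 32.39 + 3.22q = 77.42 - 1.54q → q_m = 9.4601.
Social marginal benefit = demand + MEB = 82.33 - 1.54q.
Set SMB = MC: 82.33 - 1.54q = 32.39 + 3.22q → q* = 10.4916.
Gap = |9.4601 − 10.4916| = 1.0315.

1.03 units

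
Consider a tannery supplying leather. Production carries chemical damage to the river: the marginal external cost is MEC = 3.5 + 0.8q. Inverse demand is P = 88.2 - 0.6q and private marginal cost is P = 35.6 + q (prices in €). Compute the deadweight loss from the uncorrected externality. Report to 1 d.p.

DWL = €185.0

Market equilibrium (private): 35.6 + q = 88.2 - 0.6q → q_m = 32.8750.
Social marginal cost = private MC + MEC = 39.1 + 1.8q.
Set SMC = demand: 39.1 + 1.8q = 88.2 - 0.6q → q* = 20.4583.
The welfare-loss triangle has base |q_m − q*| and height MEC(q_m) (the vertical gap between SMC and demand is zero at q* and MEC at q_m).
DWL = ½ × 12.4167 × 29.8000 = 185.0088.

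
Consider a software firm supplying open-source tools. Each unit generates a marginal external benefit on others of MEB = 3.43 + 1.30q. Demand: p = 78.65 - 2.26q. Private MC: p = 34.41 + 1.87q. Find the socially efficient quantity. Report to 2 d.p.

q* = 16.84

Social marginal cost = private MC − MEB = 30.98 + 0.57q.
Set SMC = demand: 30.98 + 0.57q = 78.65 - 2.26q → q* = 16.8445.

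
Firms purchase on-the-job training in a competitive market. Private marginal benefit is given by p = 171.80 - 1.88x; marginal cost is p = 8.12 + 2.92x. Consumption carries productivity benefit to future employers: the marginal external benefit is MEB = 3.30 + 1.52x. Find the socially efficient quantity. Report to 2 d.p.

Social marginal benefit = demand + MEB = 175.10 - 0.36x.
Set SMB = MC: 175.10 - 0.36x = 8.12 + 2.92x → x* = 50.9085.

x* = 50.91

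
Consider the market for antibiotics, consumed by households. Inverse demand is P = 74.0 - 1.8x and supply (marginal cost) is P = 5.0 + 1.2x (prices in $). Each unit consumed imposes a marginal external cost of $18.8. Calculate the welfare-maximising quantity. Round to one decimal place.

x* = 16.7

Social marginal benefit = demand − MEC = 55.2 - 1.8x.
Set SMB = MC: 55.2 - 1.8x = 5.0 + 1.2x → x* = 16.7333.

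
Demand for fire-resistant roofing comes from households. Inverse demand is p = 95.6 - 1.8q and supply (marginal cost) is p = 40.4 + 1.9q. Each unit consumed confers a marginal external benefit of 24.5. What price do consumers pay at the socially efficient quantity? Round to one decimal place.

Social marginal benefit = demand + MEB = 120.1 - 1.8q.
Set SMB = MC: 120.1 - 1.8q = 40.4 + 1.9q → q* = 21.5405.
Consumer price on the demand curve at q*: 95.6 − 1.8×21.5405 = 56.8271.

P = 56.8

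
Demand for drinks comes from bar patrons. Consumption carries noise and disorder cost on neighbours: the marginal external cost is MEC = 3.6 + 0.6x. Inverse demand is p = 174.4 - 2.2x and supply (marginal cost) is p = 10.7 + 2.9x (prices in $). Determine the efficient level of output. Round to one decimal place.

Social marginal benefit = demand − MEC = 170.8 - 2.8x.
Set SMB = MC: 170.8 - 2.8x = 10.7 + 2.9x → x* = 28.0877.

x* = 28.1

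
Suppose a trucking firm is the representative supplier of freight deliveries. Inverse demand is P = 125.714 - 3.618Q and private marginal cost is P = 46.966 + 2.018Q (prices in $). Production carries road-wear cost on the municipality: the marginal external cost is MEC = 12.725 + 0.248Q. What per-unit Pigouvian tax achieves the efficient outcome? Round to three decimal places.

Social marginal cost = private MC + MEC = 59.691 + 2.266Q.
Set SMC = demand: 59.691 + 2.266Q = 125.714 - 3.618Q → Q* = 11.2208.
The Pigouvian tax equals MEC at Q*: 12.725 + 0.248×11.2208 = 15.5078.

tax = $15.508 per unit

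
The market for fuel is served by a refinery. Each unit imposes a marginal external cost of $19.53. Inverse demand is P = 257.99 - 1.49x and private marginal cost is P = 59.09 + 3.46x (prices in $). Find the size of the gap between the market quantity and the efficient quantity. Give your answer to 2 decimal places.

3.95 units

Market equilibrium (private): 59.09 + 3.46x = 257.99 - 1.49x → x_m = 40.1818.
Social marginal cost = private MC + MEC = 78.62 + 3.46x.
Set SMC = demand: 78.62 + 3.46x = 257.99 - 1.49x → x* = 36.2364.
Gap = |40.1818 − 36.2364| = 3.9454.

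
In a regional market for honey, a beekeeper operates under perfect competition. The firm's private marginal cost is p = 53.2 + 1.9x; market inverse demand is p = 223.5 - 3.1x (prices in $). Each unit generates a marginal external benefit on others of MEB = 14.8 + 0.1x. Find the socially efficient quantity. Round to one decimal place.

x* = 37.8

Social marginal cost = private MC − MEB = 38.4 + 1.8x.
Set SMC = demand: 38.4 + 1.8x = 223.5 - 3.1x → x* = 37.7755.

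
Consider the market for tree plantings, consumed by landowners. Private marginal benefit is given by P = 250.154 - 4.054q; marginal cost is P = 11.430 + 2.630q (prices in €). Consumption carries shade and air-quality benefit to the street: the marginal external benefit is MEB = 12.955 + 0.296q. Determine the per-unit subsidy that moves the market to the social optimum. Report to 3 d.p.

subsidy = €24.617 per unit

Social marginal benefit = demand + MEB = 263.109 - 3.758q.
Set SMB = MC: 263.109 - 3.758q = 11.430 + 2.630q → q* = 39.3987.
The Pigouvian subsidy equals MEB at q*: 12.955 + 0.296×39.3987 = 24.6170.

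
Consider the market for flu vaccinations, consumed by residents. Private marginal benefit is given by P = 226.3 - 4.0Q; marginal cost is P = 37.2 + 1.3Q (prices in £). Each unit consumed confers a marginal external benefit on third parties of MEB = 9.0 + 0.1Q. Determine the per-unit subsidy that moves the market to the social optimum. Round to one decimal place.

subsidy = £12.8 per unit

Social marginal benefit = demand + MEB = 235.3 - 3.9Q.
Set SMB = MC: 235.3 - 3.9Q = 37.2 + 1.3Q → Q* = 38.0962.
The Pigouvian subsidy equals MEB at Q*: 9.0 + 0.1×38.0962 = 12.8096.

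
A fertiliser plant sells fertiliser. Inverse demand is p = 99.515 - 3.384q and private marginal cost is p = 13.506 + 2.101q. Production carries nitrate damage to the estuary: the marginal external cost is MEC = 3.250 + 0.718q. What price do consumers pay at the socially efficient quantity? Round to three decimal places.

Social marginal cost = private MC + MEC = 16.756 + 2.819q.
Set SMC = demand: 16.756 + 2.819q = 99.515 - 3.384q → q* = 13.3418.
Consumer price on the demand curve at q*: 99.515 − 3.384×13.3418 = 54.3663.

P = 54.366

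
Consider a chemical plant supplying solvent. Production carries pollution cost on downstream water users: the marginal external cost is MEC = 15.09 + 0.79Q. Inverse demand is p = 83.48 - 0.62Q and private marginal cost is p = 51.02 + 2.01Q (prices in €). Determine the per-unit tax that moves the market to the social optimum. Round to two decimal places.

Social marginal cost = private MC + MEC = 66.11 + 2.80Q.
Set SMC = demand: 66.11 + 2.80Q = 83.48 - 0.62Q → Q* = 5.0789.
The Pigouvian tax equals MEC at Q*: 15.09 + 0.79×5.0789 = 19.1023.

tax = €19.10 per unit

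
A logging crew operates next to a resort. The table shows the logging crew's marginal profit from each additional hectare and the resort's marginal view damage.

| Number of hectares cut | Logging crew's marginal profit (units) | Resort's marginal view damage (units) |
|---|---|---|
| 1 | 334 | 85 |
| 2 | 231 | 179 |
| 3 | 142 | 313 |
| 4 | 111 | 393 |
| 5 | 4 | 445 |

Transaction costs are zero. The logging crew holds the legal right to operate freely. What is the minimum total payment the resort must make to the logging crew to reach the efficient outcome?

257

Left alone the logging crew would choose level 5 (marginal profit stays positive).
Efficient level: k* = 2 (marginal profit ≥ marginal view damage through 2).
The resort must at least cover the logging crew's forgone profit from cutting 5→2: 142 + 111 + 4 = 257.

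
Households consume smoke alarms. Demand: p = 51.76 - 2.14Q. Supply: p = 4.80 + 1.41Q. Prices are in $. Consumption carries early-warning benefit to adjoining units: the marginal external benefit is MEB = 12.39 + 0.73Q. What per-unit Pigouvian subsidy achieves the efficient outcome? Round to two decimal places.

subsidy = $27.75 per unit

Social marginal benefit = demand + MEB = 64.15 - 1.41Q.
Set SMB = MC: 64.15 - 1.41Q = 4.80 + 1.41Q → Q* = 21.0461.
The Pigouvian subsidy equals MEB at Q*: 12.39 + 0.73×21.0461 = 27.7537.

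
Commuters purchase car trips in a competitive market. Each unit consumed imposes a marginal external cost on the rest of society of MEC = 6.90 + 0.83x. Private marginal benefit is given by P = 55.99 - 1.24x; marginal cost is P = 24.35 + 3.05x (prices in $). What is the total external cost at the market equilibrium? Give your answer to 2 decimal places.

Market equilibrium (private): 24.35 + 3.05x = 55.99 - 1.24x → x_m = 7.3753.
Total external cost = ∫₀^{x_m} (6.90 + 0.83x) dx = 6.90×7.3753 + ½×0.83×7.3753² = 73.4635.

$73.46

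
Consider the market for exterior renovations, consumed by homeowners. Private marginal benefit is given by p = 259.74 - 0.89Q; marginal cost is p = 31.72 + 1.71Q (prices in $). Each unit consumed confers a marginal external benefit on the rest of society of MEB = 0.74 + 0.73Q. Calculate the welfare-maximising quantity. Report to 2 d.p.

Social marginal benefit = demand + MEB = 260.48 - 0.16Q.
Set SMB = MC: 260.48 - 0.16Q = 31.72 + 1.71Q → Q* = 122.3316.

Q* = 122.33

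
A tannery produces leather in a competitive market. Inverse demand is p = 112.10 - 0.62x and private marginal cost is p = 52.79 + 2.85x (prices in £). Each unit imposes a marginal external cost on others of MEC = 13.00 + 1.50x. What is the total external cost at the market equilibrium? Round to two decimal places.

Market equilibrium (private): 52.79 + 2.85x = 112.10 - 0.62x → x_m = 17.0922.
Total external cost = ∫₀^{x_m} (13.00 + 1.50x) dx = 13.00×17.0922 + ½×1.50×17.0922² = 441.3061.

£441.31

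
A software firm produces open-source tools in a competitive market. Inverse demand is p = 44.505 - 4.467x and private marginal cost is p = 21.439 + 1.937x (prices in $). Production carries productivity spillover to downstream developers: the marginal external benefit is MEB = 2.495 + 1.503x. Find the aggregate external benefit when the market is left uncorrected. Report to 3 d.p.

$18.736

Market equilibrium (private): 21.439 + 1.937x = 44.505 - 4.467x → x_m = 3.6018.
Total external benefit = ∫₀^{x_m} (2.495 + 1.503x) dx = 2.495×3.6018 + ½×1.503×3.6018² = 18.7357.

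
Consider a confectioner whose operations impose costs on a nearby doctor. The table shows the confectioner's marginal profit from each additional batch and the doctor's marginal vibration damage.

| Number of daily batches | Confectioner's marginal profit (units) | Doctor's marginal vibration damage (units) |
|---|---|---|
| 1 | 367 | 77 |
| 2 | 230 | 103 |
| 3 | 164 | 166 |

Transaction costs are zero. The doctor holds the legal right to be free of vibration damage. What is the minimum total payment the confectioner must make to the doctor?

Efficient level: marginal profit ≥ marginal vibration damage through level 2, so k* = 2.
With the doctor holding the right, the confectioner must at least compensate total damage at k*: 77 + 103 = 180.

180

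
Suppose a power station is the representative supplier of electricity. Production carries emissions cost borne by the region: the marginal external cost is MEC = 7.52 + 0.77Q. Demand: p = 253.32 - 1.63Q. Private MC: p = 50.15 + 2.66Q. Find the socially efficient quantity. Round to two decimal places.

Social marginal cost = private MC + MEC = 57.67 + 3.43Q.
Set SMC = demand: 57.67 + 3.43Q = 253.32 - 1.63Q → Q* = 38.6660.

Q* = 38.67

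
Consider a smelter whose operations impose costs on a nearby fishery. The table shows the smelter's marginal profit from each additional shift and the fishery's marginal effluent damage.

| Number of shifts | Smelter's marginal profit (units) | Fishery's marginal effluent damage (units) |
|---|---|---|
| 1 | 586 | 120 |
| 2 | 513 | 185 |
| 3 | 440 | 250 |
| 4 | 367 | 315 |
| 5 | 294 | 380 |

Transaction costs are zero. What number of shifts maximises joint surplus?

4

Bargaining reaches the level where marginal profit last exceeds marginal effluent damage.
That holds through level 4 (367 ≥ 315) but not at 5 (294 < 380).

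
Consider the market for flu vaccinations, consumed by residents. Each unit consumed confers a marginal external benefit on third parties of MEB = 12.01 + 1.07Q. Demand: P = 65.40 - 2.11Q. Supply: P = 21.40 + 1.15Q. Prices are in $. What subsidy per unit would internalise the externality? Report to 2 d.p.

subsidy = $39.38 per unit

Social marginal benefit = demand + MEB = 77.41 - 1.04Q.
Set SMB = MC: 77.41 - 1.04Q = 21.40 + 1.15Q → Q* = 25.5753.
The Pigouvian subsidy equals MEB at Q*: 12.01 + 1.07×25.5753 = 39.3756.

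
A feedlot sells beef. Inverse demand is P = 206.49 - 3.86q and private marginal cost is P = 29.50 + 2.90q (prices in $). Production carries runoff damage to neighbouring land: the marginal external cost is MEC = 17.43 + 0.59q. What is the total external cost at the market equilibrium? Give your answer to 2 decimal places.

Market equilibrium (private): 29.50 + 2.90q = 206.49 - 3.86q → q_m = 26.1820.
Total external cost = ∫₀^{q_m} (17.43 + 0.59q) dq = 17.43×26.1820 + ½×0.59×26.1820² = 658.5739.

$658.57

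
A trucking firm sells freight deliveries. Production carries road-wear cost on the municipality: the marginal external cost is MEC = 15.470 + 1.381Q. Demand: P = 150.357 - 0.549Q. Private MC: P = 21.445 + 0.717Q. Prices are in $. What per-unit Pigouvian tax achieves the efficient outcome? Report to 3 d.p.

Social marginal cost = private MC + MEC = 36.915 + 2.098Q.
Set SMC = demand: 36.915 + 2.098Q = 150.357 - 0.549Q → Q* = 42.8568.
The Pigouvian tax equals MEC at Q*: 15.470 + 1.381×42.8568 = 74.6552.

tax = $74.655 per unit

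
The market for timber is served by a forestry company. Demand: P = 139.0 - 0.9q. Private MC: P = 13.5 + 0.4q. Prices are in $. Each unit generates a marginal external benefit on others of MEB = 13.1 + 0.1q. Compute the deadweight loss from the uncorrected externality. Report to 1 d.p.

DWL = $215.7

Market equilibrium (private): 13.5 + 0.4q = 139.0 - 0.9q → q_m = 96.5385.
Social marginal cost = private MC − MEB = 0.4 + 0.3q.
Set SMC = demand: 0.4 + 0.3q = 139.0 - 0.9q → q* = 115.5000.
The loss is the area between SMC and demand from q* to q_m; with linear curves that's a triangle of height MEB(q_m).
DWL = ½ × 18.9615 × 22.7538 = 215.7231.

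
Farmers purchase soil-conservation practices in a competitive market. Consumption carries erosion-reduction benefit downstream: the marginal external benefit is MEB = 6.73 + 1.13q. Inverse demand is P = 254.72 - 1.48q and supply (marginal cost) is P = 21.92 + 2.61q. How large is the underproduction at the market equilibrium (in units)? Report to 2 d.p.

Market equilibrium (private): 21.92 + 2.61q = 254.72 - 1.48q → q_m = 56.9193.
Social marginal benefit = demand + MEB = 261.45 - 0.35q.
Set SMB = MC: 261.45 - 0.35q = 21.92 + 2.61q → q* = 80.9223.
Gap = |56.9193 − 80.9223| = 24.0030.

24.00 units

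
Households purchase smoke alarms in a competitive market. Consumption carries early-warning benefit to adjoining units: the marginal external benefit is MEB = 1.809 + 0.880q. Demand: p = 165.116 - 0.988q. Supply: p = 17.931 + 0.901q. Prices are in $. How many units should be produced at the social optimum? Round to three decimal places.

q* = 147.665

Social marginal benefit = demand + MEB = 166.925 - 0.108q.
Set SMB = MC: 166.925 - 0.108q = 17.931 + 0.901q → q* = 147.6650.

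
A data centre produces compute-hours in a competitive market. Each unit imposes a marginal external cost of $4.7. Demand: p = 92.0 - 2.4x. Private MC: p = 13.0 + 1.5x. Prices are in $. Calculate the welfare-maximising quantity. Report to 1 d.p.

x* = 19.1

Social marginal cost = private MC + MEC = 17.7 + 1.5x.
Set SMC = demand: 17.7 + 1.5x = 92.0 - 2.4x → x* = 19.0513.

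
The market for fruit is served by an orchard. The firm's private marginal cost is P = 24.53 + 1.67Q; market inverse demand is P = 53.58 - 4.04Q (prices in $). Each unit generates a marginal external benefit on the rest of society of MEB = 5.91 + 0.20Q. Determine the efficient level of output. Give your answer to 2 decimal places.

Q* = 6.34

Social marginal cost = private MC − MEB = 18.62 + 1.47Q.
Set SMC = demand: 18.62 + 1.47Q = 53.58 - 4.04Q → Q* = 6.3448.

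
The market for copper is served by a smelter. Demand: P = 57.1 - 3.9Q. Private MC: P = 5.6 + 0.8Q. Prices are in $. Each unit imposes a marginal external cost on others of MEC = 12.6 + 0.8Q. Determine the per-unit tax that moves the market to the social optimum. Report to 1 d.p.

Social marginal cost = private MC + MEC = 18.2 + 1.6Q.
Set SMC = demand: 18.2 + 1.6Q = 57.1 - 3.9Q → Q* = 7.0727.
The Pigouvian tax equals MEC at Q*: 12.6 + 0.8×7.0727 = 18.2582.

tax = $18.3 per unit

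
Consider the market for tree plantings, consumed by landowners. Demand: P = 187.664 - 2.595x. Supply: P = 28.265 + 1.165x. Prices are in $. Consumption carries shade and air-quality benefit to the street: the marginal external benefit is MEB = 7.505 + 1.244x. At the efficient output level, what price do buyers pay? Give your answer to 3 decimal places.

Social marginal benefit = demand + MEB = 195.169 - 1.351x.
Set SMB = MC: 195.169 - 1.351x = 28.265 + 1.165x → x* = 66.3370.
Consumer price on the demand curve at x*: 187.664 − 2.595×66.3370 = 15.5195.

P = $15.519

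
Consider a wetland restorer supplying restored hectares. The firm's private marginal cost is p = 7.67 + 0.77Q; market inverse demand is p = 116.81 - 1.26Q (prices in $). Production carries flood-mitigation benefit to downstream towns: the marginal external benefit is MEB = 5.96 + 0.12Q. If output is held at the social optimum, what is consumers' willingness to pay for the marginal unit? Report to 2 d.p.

Social marginal cost = private MC − MEB = 1.71 + 0.65Q.
Set SMC = demand: 1.71 + 0.65Q = 116.81 - 1.26Q → Q* = 60.2618.
Consumer price on the demand curve at Q*: 116.81 − 1.26×60.2618 = 40.8801.

P = $40.88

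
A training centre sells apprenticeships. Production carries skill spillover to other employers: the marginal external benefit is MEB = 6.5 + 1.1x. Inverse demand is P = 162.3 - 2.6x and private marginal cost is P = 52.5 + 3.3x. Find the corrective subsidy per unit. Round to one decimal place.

subsidy = 33.2 per unit

Social marginal cost = private MC − MEB = 46.0 + 2.2x.
Set SMC = demand: 46.0 + 2.2x = 162.3 - 2.6x → x* = 24.2292.
The Pigouvian subsidy equals MEB at x*: 6.5 + 1.1×24.2292 = 33.1521.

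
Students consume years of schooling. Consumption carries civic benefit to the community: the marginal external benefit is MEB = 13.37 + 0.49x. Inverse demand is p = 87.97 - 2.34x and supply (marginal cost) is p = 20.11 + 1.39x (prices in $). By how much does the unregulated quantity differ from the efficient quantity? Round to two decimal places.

Market equilibrium (private): 20.11 + 1.39x = 87.97 - 2.34x → x_m = 18.1930.
Social marginal benefit = demand + MEB = 101.34 - 1.85x.
Set SMB = MC: 101.34 - 1.85x = 20.11 + 1.39x → x* = 25.0710.
Gap = |18.1930 − 25.0710| = 6.8780.

6.88 units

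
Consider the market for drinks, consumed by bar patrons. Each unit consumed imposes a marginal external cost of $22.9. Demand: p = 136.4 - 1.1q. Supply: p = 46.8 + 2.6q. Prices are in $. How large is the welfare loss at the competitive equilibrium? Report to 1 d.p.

DWL = $70.9

Market equilibrium (private): 46.8 + 2.6q = 136.4 - 1.1q → q_m = 24.2162.
Social marginal benefit = demand − MEC = 113.5 - 1.1q.
Set SMB = MC: 113.5 - 1.1q = 46.8 + 2.6q → q* = 18.0270.
Between q* and q_m the wedge MC − SMB runs linearly from 0 to MEC(q_m), so the loss is a triangle.
DWL = ½ × 6.1892 × 22.9000 = 70.8663.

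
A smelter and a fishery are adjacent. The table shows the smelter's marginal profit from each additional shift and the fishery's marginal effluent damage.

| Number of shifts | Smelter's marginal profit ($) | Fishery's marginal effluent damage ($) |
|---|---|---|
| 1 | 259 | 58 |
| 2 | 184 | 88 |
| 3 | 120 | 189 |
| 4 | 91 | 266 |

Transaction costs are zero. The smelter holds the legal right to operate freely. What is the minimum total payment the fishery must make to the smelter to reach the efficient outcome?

Left alone the smelter would choose level 4 (marginal profit stays positive).
Efficient level: k* = 2 (marginal profit ≥ marginal effluent damage through 2).
The fishery must at least cover the smelter's forgone profit from cutting 4→2: 120 + 91 = 211.

$211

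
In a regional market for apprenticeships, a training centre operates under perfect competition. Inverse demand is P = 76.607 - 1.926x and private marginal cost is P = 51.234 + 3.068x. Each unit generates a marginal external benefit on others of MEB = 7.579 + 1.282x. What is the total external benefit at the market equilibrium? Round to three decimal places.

Market equilibrium (private): 51.234 + 3.068x = 76.607 - 1.926x → x_m = 5.0807.
Total external benefit = ∫₀^{x_m} (7.579 + 1.282x) dx = 7.579×5.0807 + ½×1.282×5.0807² = 55.0531.

55.053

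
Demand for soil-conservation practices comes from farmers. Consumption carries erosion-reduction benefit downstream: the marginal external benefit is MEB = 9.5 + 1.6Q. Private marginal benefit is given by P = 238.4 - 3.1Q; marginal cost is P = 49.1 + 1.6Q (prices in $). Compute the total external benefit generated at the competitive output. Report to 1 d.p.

$1680.4

Market equilibrium (private): 49.1 + 1.6Q = 238.4 - 3.1Q → Q_m = 40.2766.
Total external benefit = ∫₀^{Q_m} (9.5 + 1.6Q) dQ = 9.5×40.2766 + ½×1.6×40.2766² = 1680.3913.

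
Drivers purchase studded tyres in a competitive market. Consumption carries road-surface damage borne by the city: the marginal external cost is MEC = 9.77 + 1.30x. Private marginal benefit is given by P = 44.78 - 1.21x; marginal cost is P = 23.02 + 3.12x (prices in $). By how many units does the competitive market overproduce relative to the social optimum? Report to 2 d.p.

2.90 units

Market equilibrium (private): 23.02 + 3.12x = 44.78 - 1.21x → x_m = 5.0254.
Social marginal benefit = demand − MEC = 35.01 - 2.51x.
Set SMB = MC: 35.01 - 2.51x = 23.02 + 3.12x → x* = 2.1297.
Gap = |5.0254 − 2.1297| = 2.8957.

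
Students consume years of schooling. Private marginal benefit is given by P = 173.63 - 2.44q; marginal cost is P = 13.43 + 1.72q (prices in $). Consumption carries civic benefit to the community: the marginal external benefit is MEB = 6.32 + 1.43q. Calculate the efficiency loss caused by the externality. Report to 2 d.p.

DWL = $690.22

Market equilibrium (private): 13.43 + 1.72q = 173.63 - 2.44q → q_m = 38.5096.
Social marginal benefit = demand + MEB = 179.95 - 1.01q.
Set SMB = MC: 179.95 - 1.01q = 13.43 + 1.72q → q* = 60.9963.
The welfare-loss triangle has base |q_m − q*| and height MEB(q_m) (the vertical gap between SMB and MC is zero at q* and MEB at q_m).
DWL = ½ × 22.4867 × 61.3888 = 690.2158.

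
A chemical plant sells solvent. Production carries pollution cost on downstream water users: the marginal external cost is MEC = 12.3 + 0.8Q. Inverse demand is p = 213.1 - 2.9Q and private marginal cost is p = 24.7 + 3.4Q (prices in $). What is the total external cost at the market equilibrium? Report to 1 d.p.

$725.5

Market equilibrium (private): 24.7 + 3.4Q = 213.1 - 2.9Q → Q_m = 29.9048.
Total external cost = ∫₀^{Q_m} (12.3 + 0.8Q) dQ = 12.3×29.9048 + ½×0.8×29.9048² = 725.5479.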